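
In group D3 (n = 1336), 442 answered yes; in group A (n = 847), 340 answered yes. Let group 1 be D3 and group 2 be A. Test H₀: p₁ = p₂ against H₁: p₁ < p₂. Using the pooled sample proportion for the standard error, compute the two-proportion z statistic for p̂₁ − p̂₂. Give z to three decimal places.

p̂₁ = 442/1336 = 0.33084, p̂₂ = 340/847 = 0.40142.
Pooled p̂ = (442+340)/(1336+847) = 782/2183 = 0.35822.
SE = √(0.229899 × 0.00192914) = 0.02106.
z = (0.33084 − 0.40142)/0.02106 = -0.07058/0.02106 = -3.351.
p-value = P(Z < -3.351) ≈ 0.0004.

z = -3.351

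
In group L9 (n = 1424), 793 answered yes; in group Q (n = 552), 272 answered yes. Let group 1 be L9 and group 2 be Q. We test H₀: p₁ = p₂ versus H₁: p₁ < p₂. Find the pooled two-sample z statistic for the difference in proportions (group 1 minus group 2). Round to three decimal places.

p̂₁ = 793/1424 ≈ 0.55688, p̂₂ = 272/552 ≈ 0.49275.
Pooled p̂ = (793+272)/(1424+552) = 1065/1976 = 0.53897.
SE = √(0.248482 × 0.00251384) = 0.02499.
z = (0.55688 − 0.49275)/0.02499 = 0.06413/0.02499 = 2.566.

z = 2.566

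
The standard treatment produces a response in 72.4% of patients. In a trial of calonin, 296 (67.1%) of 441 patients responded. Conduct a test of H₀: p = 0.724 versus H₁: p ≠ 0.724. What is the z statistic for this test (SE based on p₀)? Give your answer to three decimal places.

p̂ = 296/441 = 0.67120.
SE = √(p₀(1−p₀)/n) = √(0.19982/441) = 0.02129.
z = (0.67120 − 0.724)/0.02129 = -0.05280/0.02129 = -2.480.
p-value = 2·P(Z > 2.480) ≈ 0.0131.

z = -2.480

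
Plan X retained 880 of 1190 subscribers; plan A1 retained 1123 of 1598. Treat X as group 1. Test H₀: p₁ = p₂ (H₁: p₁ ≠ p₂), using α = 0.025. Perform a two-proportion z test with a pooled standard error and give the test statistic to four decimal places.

p̂₁ = 880/1190 ≈ 0.7394958, p̂₂ = 1123/1598 ≈ 0.7027534.
Pooled p̂ = (880+1123)/(1190+1598) = 2003/2788 = 0.7184362.
SE = √(0.202286 × 0.00146612) = 0.0172213.
z = (0.7394958 − 0.7027534)/0.0172213 = 0.0367424/0.0172213 = 2.1335.
p-value = 2·P(Z > 2.134) ≈ 0.0329; since p > α = 0.025, fail to reject H₀.

z = 2.1335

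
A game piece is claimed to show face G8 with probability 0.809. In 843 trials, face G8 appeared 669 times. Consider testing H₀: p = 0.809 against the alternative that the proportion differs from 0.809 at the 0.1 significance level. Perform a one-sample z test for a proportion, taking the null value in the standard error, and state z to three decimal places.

z = -1.138

p̂ = 669/843 = 0.79359.
Standard error under H₀: √(0.809×0.191/843) = 0.01354.
z = (0.79359 − 0.809)/0.01354 = -0.01541/0.01354 = -1.138.
p-value = 2·P(Z > 1.138) ≈ 0.2552; since p > α = 0.1, fail to reject H₀.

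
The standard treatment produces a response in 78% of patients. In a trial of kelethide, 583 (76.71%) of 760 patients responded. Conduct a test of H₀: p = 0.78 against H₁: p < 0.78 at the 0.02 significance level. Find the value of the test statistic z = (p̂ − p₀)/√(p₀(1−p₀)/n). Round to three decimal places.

p̂ = 583/760 = 0.76711.
Under H₀, SE = √(0.78·0.22/760) = √(0.000225789) = 0.01503.
z = (0.76711 − 0.78)/0.01503 = -0.01289/0.01503 = -0.858.
p-value = P(Z < -0.858) ≈ 0.1954; since p > α = 0.02, fail to reject H₀.

z = -0.858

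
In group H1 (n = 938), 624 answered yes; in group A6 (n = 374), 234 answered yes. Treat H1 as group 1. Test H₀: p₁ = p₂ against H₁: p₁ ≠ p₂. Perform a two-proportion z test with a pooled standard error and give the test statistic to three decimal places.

p̂₁ = 624/938 = 0.665245, p̂₂ = 234/374 = 0.625668.
Pooled p̂ = (624+234)/(938+374) = 858/1312 = 0.653963.
SE = √(p̂(1−p̂)(1/n₁+1/n₂)) = √(0.653963·0.346037·0.00373989) = √(0.000846321) = 0.029092.
z = (0.665245 − 0.625668)/0.029092 = 0.039577/0.029092 = 1.360.

z = 1.360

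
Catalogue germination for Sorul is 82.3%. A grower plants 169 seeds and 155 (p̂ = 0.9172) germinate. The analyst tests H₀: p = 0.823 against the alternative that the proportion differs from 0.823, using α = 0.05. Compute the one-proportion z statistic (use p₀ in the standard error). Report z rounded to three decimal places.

z = 3.207

p̂ = 155/169 = 0.91716.
Under H₀, SE = √(0.823·0.177/169) = √(0.000861959) = 0.02936.
z = (0.91716 − 0.823)/0.02936 = 0.09416/0.02936 = 3.207.
p-value = 2·P(Z > 3.207) ≈ 0.0013; since p < α = 0.05, reject H₀.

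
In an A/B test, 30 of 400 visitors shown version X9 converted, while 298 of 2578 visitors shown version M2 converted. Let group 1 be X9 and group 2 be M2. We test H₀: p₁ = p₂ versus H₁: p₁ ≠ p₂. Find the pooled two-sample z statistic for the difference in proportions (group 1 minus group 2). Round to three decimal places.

p̂₁ = 30/400 = 0.07500, p̂₂ = 298/2578 = 0.11559.
Pooled p̂ = (30+298)/(400+2578) = 328/2978 = 0.11014.
SE = √(p̂(1−p̂)(1/n₁+1/n₂)) = √(0.11014·0.88986·0.0028879) = √(0.000283043) = 0.01682.
z = (0.07500 − 0.11559)/0.01682 = -0.04059/0.01682 = -2.413.
p-value = 2·P(Z > 2.413) ≈ 0.0158.

z = -2.413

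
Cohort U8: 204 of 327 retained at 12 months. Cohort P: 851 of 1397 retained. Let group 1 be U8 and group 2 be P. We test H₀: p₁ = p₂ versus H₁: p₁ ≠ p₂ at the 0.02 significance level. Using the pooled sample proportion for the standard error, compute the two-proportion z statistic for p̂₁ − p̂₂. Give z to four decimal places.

z = 0.4907

p̂₁ = 204/327 = 0.623853, p̂₂ = 851/1397 = 0.609162.
Pooled p̂ = (204+851)/(327+1397) = 1055/1724 = 0.611949.
SE = √(p̂(1−p̂)(1/n₁+1/n₂)) = √(0.611949·0.388051·0.00377392) = √(0.000896184) = 0.029936.
z = (0.623853 − 0.609162)/0.029936 = 0.014691/0.029936 = 0.4907.
p-value = 2·P(Z > 0.491) ≈ 0.6236; since p > α = 0.02, fail to reject H₀.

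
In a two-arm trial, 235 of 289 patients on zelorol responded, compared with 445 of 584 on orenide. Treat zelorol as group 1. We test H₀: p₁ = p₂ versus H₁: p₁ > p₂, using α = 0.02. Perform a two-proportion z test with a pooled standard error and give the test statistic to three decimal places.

z = 1.714

p̂₁ = 235/289 ≈ 0.81315, p̂₂ = 445/584 ≈ 0.76199.
Pooled p̂ = (235+445)/(289+584) = 680/873 = 0.77892.
SE = √(0.172202 × 0.00517254) = 0.02984.
z = (0.81315 − 0.76199)/0.02984 = 0.05116/0.02984 = 1.714.
p-value = P(Z > 1.714) ≈ 0.0432, so at α = 0.02 we fail to reject H₀.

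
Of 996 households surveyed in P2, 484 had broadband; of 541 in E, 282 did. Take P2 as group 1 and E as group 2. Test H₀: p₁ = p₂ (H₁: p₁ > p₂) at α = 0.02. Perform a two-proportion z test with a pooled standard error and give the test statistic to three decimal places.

z = -1.322

p̂₁ = 484/996 = 0.485944, p̂₂ = 282/541 = 0.521257.
Pooled p̂ = (484+282)/(996+541) = 766/1537 = 0.498373.
SE = √(p̂(1−p̂)(1/n₁+1/n₂)) = √(0.498373·0.501627·0.00285244) = √(0.000713104) = 0.026704.
z = (0.485944 − 0.521257)/0.026704 = -0.035313/0.026704 = -1.322.
p-value = P(Z > -1.322) ≈ 0.9070. With α = 0.02, fail to reject H₀.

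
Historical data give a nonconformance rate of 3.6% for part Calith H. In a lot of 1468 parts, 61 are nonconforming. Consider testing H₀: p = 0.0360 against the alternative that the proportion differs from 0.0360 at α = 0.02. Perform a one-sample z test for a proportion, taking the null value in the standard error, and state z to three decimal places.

z = 1.142

p̂ = 61/1468 ≈ 0.04155.
Standard error under H₀: √(0.036×0.964/1468) = 0.00486.
z = (0.04155 − 0.036)/0.00486 = 0.00555/0.00486 = 1.142.
p-value = 2·P(Z > 1.142) ≈ 0.2534. With α = 0.02, fail to reject H₀.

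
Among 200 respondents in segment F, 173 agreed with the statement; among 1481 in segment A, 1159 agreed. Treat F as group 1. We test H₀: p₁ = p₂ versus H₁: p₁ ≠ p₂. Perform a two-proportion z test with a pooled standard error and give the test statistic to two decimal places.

p̂₁ = 173/200 = 0.86500, p̂₂ = 1159/1481 = 0.78258.
Pooled p̂ = (173+1159)/(200+1481) = 1332/1681 = 0.79239.
SE = √(0.164511 × 0.00567522) = 0.03056.
z = (0.86500 − 0.78258)/0.03056 = 0.08242/0.03056 = 2.70.
Two-sided p-value ≈ 2·Φ(−2.697) = 0.0070.

z = 2.70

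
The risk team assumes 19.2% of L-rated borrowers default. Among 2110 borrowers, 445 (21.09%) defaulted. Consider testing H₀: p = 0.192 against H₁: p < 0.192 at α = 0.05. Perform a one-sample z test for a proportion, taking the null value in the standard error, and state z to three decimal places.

p̂ = 445/2110 ≈ 0.210900.
Standard error under H₀: √(0.192×0.808/2110) = 0.008575.
z = (0.210900 − 0.192)/0.008575 = 0.018900/0.008575 = 2.204.
p-value = P(Z < 2.204) ≈ 0.9862. With α = 0.05, fail to reject H₀.

z = 2.204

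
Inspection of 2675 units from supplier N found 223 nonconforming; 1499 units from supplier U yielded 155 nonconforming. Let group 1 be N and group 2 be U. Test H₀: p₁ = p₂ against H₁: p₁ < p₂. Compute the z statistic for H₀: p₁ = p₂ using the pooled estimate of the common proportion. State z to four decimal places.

z = -2.1641

p̂₁ = 223/2675 ≈ 0.0833645, p̂₂ = 155/1499 ≈ 0.1034023.
Pooled p̂ = (223+155)/(2675+1499) = 378/4174 = 0.0905606.
SE = √(0.0823594 × 0.00104094) = 0.0092591.
z = (0.0833645 − 0.1034023)/0.0092591 = -0.0200378/0.0092591 = -2.1641.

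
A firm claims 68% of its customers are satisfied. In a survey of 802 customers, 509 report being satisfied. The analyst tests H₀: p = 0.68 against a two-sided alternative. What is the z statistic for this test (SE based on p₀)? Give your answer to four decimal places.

p̂ = 509/802 ≈ 0.634663.
Standard error under H₀: √(0.68×0.32/802) = 0.016472.
z = (0.634663 − 0.68)/0.016472 = -0.045337/0.016472 = -2.7524.

z = -2.7524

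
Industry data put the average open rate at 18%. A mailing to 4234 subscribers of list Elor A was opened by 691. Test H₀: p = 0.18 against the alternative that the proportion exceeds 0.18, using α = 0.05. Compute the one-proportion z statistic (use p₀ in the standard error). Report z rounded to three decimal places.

z = -2.845

p̂ = 691/4234 = 0.163203.
Standard error under H₀: √(0.18×0.82/4234) = 0.005904.
z = (0.163203 − 0.18)/0.005904 = -0.016797/0.005904 = -2.845.
p-value = P(Z > -2.845) ≈ 0.9978. With α = 0.05, fail to reject H₀.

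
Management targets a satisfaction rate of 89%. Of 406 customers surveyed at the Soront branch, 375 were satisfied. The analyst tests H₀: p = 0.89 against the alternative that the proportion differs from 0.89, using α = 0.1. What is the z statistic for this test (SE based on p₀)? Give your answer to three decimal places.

z = 2.167

p̂ = 375/406 ≈ 0.92365.
Under H₀, SE = √(0.89·0.11/406) = √(0.000241133) = 0.01553.
z = (0.92365 − 0.89)/0.01553 = 0.03365/0.01553 = 2.167.
Two-sided p-value ≈ 2·Φ(−2.167) = 0.0303, so at α = 0.1 we reject H₀.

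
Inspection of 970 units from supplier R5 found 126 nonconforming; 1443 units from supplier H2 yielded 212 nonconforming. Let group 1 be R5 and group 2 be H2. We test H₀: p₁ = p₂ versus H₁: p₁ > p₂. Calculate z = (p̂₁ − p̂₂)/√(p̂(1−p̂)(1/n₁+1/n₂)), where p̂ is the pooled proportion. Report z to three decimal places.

z = -1.181

p̂₁ = 126/970 = 0.12990, p̂₂ = 212/1443 = 0.14692.
Pooled p̂ = (126+212)/(970+1443) = 338/2413 = 0.14007.
SE = √(0.120454 × 0.00172393) = 0.01441.
z = (0.12990 − 0.14692)/0.01441 = -0.01702/0.01441 = -1.181.
p-value = P(Z > -1.181) ≈ 0.8812.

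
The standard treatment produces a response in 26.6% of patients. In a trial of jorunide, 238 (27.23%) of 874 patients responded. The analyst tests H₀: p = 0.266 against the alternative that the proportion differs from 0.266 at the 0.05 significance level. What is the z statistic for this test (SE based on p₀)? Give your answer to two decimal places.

p̂ = 238/874 ≈ 0.2723.
SE = √(p₀(1−p₀)/n) = √(0.19524/874) = 0.0149.
z = (0.2723 − 0.266)/0.0149 = 0.0063/0.0149 = 0.42.
Two-sided p-value ≈ 2·Φ(−0.422) = 0.6728; since p > α = 0.05, fail to reject H₀.

z = 0.42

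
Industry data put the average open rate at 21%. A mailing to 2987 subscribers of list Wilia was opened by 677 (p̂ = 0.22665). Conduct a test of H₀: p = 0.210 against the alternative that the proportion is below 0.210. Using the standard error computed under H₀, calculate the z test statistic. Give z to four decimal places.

p̂ = 677/2987 ≈ 0.2266488.
SE = √(p₀(1−p₀)/n) = √(0.1659/2987) = 0.0074526.
z = (0.2266488 − 0.21)/0.0074526 = 0.0166488/0.0074526 = 2.2340.
p-value = P(Z < 2.234) ≈ 0.9873.

z = 2.2340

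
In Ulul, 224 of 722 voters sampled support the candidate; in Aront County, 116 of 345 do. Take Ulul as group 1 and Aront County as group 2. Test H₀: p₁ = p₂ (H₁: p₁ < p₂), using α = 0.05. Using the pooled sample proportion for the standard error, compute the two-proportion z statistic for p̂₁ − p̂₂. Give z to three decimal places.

z = -0.852

p̂₁ = 224/722 ≈ 0.31025, p̂₂ = 116/345 ≈ 0.33623.
Pooled p̂ = (224+116)/(722+345) = 340/1067 = 0.31865.
SE = √(p̂(1−p̂)(1/n₁+1/n₂)) = √(0.31865·0.68135·0.00428359) = √(0.000930021) = 0.03050.
z = (0.31025 − 0.33623)/0.03050 = -0.02598/0.03050 = -0.852.
p-value = P(Z < -0.852) ≈ 0.1971; since p > α = 0.05, fail to reject H₀.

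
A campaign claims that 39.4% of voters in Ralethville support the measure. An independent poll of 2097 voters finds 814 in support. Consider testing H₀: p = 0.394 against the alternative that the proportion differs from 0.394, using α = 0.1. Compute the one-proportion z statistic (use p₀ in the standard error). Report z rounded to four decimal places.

p̂ = 814/2097 = 0.388174.
Standard error under H₀: √(0.394×0.606/2097) = 0.010671.
z = (0.388174 − 0.394)/0.010671 = -0.005826/0.010671 = -0.5460.
Two-sided p-value ≈ 2·Φ(−0.546) = 0.5850; since p > α = 0.1, fail to reject H₀.

z = -0.5460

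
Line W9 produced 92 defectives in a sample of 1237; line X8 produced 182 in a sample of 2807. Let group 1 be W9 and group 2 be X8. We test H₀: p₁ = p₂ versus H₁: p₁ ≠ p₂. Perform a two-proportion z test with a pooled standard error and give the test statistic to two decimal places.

p̂₁ = 92/1237 = 0.07437, p̂₂ = 182/2807 = 0.06484.
Pooled p̂ = (92+182)/(1237+2807) = 274/4044 = 0.06775.
SE = √(p̂(1−p̂)(1/n₁+1/n₂)) = √(0.06775·0.93225·0.00116466) = √(7.35646e-05) = 0.00858.
z = (0.07437 − 0.06484)/0.00858 = 0.00953/0.00858 = 1.11.

z = 1.11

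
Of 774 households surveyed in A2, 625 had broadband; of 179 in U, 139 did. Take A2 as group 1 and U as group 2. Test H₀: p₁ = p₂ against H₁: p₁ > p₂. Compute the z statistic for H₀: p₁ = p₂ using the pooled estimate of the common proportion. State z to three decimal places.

p̂₁ = 625/774 ≈ 0.80749, p̂₂ = 139/179 ≈ 0.77654.
Pooled p̂ = (625+139)/(774+179) = 764/953 = 0.80168.
SE = √(0.15899 × 0.00687858) = 0.03307.
z = (0.80749 − 0.77654)/0.03307 = 0.03095/0.03307 = 0.936.

z = 0.936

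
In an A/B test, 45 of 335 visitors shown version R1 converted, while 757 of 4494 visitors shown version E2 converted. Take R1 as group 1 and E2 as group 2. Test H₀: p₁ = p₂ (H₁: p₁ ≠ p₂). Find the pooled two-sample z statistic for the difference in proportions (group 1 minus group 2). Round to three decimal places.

p̂₁ = 45/335 = 0.13433, p̂₂ = 757/4494 = 0.16845.
Pooled p̂ = (45+757)/(335+4494) = 802/4829 = 0.16608.
SE = √(p̂(1−p̂)(1/n₁+1/n₂)) = √(0.16608·0.83392·0.00320759) = √(0.000444243) = 0.02108.
z = (0.13433 − 0.16845)/0.02108 = -0.03412/0.02108 = -1.619.

z = -1.619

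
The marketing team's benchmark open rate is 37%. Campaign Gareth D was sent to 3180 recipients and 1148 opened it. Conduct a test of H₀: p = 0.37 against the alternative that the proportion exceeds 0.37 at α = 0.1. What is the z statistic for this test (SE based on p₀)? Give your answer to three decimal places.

p̂ = 1148/3180 = 0.36101.
Standard error under H₀: √(0.37×0.63/3180) = 0.00856.
z = (0.36101 − 0.37)/0.00856 = -0.00899/0.00856 = -1.050.
p-value = P(Z > -1.050) ≈ 0.8532, so at α = 0.1 we fail to reject H₀.

z = -1.050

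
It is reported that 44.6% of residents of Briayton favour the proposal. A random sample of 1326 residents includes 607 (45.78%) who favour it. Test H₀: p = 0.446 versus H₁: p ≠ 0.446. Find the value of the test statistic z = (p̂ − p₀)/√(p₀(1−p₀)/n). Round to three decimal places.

z = 0.862

p̂ = 607/1326 ≈ 0.45777.
Standard error under H₀: √(0.446×0.554/1326) = 0.01365.
z = (0.45777 − 0.446)/0.01365 = 0.01177/0.01365 = 0.862.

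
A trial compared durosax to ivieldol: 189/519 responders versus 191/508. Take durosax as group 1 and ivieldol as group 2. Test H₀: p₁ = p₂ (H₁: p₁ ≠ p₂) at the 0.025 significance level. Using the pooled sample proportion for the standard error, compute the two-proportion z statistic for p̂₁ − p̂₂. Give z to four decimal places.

z = -0.3923

p̂₁ = 189/519 ≈ 0.364162, p̂₂ = 191/508 ≈ 0.375984.
Pooled p̂ = (189+191)/(519+508) = 380/1027 = 0.370010.
SE = √(p̂(1−p̂)(1/n₁+1/n₂)) = √(0.370010·0.629990·0.00389529) = √(0.000908001) = 0.030133.
z = (0.364162 − 0.375984)/0.030133 = -0.011822/0.030133 = -0.3923.
Two-sided p-value ≈ 2·Φ(−0.392) = 0.6948, so at α = 0.025 we fail to reject H₀.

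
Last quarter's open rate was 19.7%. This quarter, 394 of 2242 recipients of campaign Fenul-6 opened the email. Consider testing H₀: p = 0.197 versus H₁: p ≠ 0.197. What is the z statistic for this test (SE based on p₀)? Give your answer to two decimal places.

z = -2.53

p̂ = 394/2242 ≈ 0.17574.
Standard error under H₀: √(0.197×0.803/2242) = 0.00840.
z = (0.17574 − 0.197)/0.00840 = -0.02126/0.00840 = -2.53.
p-value = 2·P(Z > 2.531) ≈ 0.0114.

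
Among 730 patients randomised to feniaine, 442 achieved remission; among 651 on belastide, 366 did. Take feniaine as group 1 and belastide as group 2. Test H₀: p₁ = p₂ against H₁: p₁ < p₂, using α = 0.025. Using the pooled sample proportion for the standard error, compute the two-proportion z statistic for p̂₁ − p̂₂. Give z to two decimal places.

z = 1.63

p̂₁ = 442/730 ≈ 0.6055, p̂₂ = 366/651 ≈ 0.5622.
Pooled p̂ = (442+366)/(730+651) = 808/1381 = 0.5851.
SE = √(p̂(1−p̂)(1/n₁+1/n₂)) = √(0.5851·0.4149·0.00290596) = √(0.000705454) = 0.0266.
z = (0.6055 − 0.5622)/0.0266 = 0.0433/0.0266 = 1.63.
p-value = P(Z < 1.629) ≈ 0.9483; since p > α = 0.025, fail to reject H₀.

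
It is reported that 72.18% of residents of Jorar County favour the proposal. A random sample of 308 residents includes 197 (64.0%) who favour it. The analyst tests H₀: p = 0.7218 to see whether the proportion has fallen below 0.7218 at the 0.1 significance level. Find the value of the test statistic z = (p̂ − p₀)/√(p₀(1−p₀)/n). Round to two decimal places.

p̂ = 197/308 ≈ 0.6396.
Under H₀, SE = √(0.7218·0.2782/308) = √(0.000651964) = 0.0255.
z = (0.6396 − 0.7218)/0.0255 = -0.0822/0.0255 = -3.22.
p-value = P(Z < -3.219) ≈ 0.0006. With α = 0.1, reject H₀.

z = -3.22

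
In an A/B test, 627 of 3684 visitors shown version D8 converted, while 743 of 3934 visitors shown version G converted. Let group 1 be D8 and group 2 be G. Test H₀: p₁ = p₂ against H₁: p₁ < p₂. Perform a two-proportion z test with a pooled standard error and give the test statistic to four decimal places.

z = -2.1205

p̂₁ = 627/3684 ≈ 0.170195, p̂₂ = 743/3934 ≈ 0.188866.
Pooled p̂ = (627+743)/(3684+3934) = 1370/7618 = 0.179837.
SE = √(p̂(1−p̂)(1/n₁+1/n₂)) = √(0.179837·0.820163·0.000525638) = √(7.75294e-05) = 0.008805.
z = (0.170195 − 0.188866)/0.008805 = -0.018671/0.008805 = -2.1205.
p-value = P(Z < -2.120) ≈ 0.0170.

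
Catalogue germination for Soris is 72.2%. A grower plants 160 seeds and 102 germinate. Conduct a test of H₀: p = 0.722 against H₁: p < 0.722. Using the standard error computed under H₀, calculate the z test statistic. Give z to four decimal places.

z = -2.3858

p̂ = 102/160 = 0.6375000.
Standard error under H₀: √(0.722×0.278/160) = 0.0354186.
z = (0.6375000 − 0.722)/0.0354186 = -0.0845000/0.0354186 = -2.3858.
p-value = P(Z < -2.386) ≈ 0.0085.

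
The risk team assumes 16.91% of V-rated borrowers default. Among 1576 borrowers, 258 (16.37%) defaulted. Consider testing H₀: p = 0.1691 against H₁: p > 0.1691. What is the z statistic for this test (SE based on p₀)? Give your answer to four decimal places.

p̂ = 258/1576 ≈ 0.163706.
SE = √(p₀(1−p₀)/n) = √(0.14051/1576) = 0.009442.
z = (0.163706 − 0.1691)/0.009442 = -0.005394/0.009442 = -0.5713.

z = -0.5713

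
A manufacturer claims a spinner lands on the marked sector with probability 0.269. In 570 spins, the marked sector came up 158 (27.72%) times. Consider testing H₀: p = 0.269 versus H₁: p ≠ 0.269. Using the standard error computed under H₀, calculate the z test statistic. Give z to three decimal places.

z = 0.441

p̂ = 158/570 ≈ 0.27719.
Standard error under H₀: √(0.269×0.731/570) = 0.01857.
z = (0.27719 − 0.269)/0.01857 = 0.00819/0.01857 = 0.441.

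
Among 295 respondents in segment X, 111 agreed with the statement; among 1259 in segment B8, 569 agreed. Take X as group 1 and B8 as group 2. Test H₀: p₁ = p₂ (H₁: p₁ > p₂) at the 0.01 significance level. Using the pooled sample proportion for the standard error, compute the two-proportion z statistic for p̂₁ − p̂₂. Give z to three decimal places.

z = -2.358

p̂₁ = 111/295 = 0.37627, p̂₂ = 569/1259 = 0.45195.
Pooled p̂ = (111+569)/(295+1259) = 680/1554 = 0.43758.
SE = √(p̂(1−p̂)(1/n₁+1/n₂)) = √(0.43758·0.56242·0.00418411) = √(0.00102973) = 0.03209.
z = (0.37627 − 0.45195)/0.03209 = -0.07568/0.03209 = -2.358.
p-value = P(Z > -2.358) ≈ 0.9908; since p > α = 0.01, fail to reject H₀.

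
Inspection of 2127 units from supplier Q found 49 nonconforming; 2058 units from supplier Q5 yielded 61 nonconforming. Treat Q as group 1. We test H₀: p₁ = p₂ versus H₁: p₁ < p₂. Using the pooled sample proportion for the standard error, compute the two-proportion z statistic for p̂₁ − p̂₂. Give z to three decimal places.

p̂₁ = 49/2127 ≈ 0.023037, p̂₂ = 61/2058 ≈ 0.029640.
Pooled p̂ = (49+61)/(2127+2058) = 110/4185 = 0.026284.
SE = √(p̂(1−p̂)(1/n₁+1/n₂)) = √(0.026284·0.973716·0.000956054) = √(2.44688e-05) = 0.004947.
z = (0.023037 − 0.029640)/0.004947 = -0.006603/0.004947 = -1.335.

z = -1.335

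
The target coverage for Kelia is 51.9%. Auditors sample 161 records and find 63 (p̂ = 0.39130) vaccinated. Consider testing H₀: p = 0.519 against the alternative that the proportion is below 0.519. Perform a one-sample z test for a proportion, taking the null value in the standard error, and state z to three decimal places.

p̂ = 63/161 ≈ 0.39130.
Standard error under H₀: √(0.519×0.481/161) = 0.03938.
z = (0.39130 − 0.519)/0.03938 = -0.12770/0.03938 = -3.243.
p-value = P(Z < -3.243) ≈ 0.0006.

z = -3.243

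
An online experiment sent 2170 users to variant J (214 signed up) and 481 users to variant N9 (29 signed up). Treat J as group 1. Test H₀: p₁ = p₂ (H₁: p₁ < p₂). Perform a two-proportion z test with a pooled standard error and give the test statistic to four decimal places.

z = 2.6356

p̂₁ = 214/2170 = 0.098618, p̂₂ = 29/481 = 0.060291.
Pooled p̂ = (214+29)/(2170+481) = 243/2651 = 0.091664.
SE = √(p̂(1−p̂)(1/n₁+1/n₂)) = √(0.091664·0.908336·0.00253983) = √(0.00021147) = 0.014542.
z = (0.098618 − 0.060291)/0.014542 = 0.038327/0.014542 = 2.6356.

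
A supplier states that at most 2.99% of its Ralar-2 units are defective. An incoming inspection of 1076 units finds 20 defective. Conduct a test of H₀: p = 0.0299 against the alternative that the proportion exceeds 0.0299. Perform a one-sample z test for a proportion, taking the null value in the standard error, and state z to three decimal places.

p̂ = 20/1076 ≈ 0.01859.
SE = √(p₀(1−p₀)/n) = √(0.029006/1076) = 0.00519.
z = (0.01859 − 0.0299)/0.00519 = -0.01131/0.00519 = -2.179.

z = -2.179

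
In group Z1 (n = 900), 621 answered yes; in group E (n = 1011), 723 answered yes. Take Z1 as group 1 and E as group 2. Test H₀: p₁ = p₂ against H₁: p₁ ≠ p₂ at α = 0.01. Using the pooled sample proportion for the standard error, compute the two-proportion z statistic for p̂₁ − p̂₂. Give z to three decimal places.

p̂₁ = 621/900 ≈ 0.69000, p̂₂ = 723/1011 ≈ 0.71513.
Pooled p̂ = (621+723)/(900+1011) = 1344/1911 = 0.70330.
SE = √(p̂(1−p̂)(1/n₁+1/n₂)) = √(0.70330·0.29670·0.00210023) = √(0.000438256) = 0.02093.
z = (0.69000 − 0.71513)/0.02093 = -0.02513/0.02093 = -1.201.
Two-sided p-value ≈ 2·Φ(−1.201) = 0.2299, so at α = 0.01 we fail to reject H₀.

z = -1.201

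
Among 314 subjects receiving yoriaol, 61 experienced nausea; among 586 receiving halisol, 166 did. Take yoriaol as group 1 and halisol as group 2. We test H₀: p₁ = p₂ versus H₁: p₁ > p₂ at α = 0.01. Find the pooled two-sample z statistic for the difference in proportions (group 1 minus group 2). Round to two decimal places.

z = -2.93

p̂₁ = 61/314 = 0.1943, p̂₂ = 166/586 = 0.2833.
Pooled p̂ = (61+166)/(314+586) = 227/900 = 0.2522.
SE = √(p̂(1−p̂)(1/n₁+1/n₂)) = √(0.2522·0.7478·0.0048912) = √(0.00092251) = 0.0304.
z = (0.1943 − 0.2833)/0.0304 = -0.0890/0.0304 = -2.93.
p-value = P(Z > -2.931) ≈ 0.9983, so at α = 0.01 we fail to reject H₀.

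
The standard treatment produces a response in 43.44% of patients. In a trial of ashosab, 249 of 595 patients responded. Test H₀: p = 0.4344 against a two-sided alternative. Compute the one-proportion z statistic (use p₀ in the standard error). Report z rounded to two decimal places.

z = -0.78

p̂ = 249/595 ≈ 0.4185.
SE = √(p₀(1−p₀)/n) = √(0.2457/595) = 0.0203.
z = (0.4185 − 0.4344)/0.0203 = -0.0159/0.0203 = -0.78.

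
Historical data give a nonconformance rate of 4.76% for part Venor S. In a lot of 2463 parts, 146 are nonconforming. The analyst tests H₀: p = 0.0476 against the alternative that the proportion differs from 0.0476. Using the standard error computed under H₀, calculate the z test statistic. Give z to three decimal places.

p̂ = 146/2463 ≈ 0.059277.
SE = √(p₀(1−p₀)/n) = √(0.045334/2463) = 0.004290.
z = (0.059277 − 0.0476)/0.004290 = 0.011677/0.004290 = 2.722.
Two-sided p-value ≈ 2·Φ(−2.722) = 0.0065.

z = 2.722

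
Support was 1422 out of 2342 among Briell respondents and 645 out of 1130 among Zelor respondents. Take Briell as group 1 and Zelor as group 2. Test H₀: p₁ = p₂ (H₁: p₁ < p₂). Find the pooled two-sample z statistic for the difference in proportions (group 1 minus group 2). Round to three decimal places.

p̂₁ = 1422/2342 = 0.60717, p̂₂ = 645/1130 = 0.57080.
Pooled p̂ = (1422+645)/(2342+1130) = 2067/3472 = 0.59533.
SE = √(0.240911 × 0.00131194) = 0.01778.
z = (0.60717 − 0.57080)/0.01778 = 0.03637/0.01778 = 2.046.
p-value = P(Z < 2.046) ≈ 0.9796.

z = 2.046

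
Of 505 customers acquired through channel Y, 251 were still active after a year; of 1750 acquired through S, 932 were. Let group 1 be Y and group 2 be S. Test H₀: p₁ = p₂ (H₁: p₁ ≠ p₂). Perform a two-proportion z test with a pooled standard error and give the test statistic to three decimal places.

z = -1.409

p̂₁ = 251/505 ≈ 0.49703, p̂₂ = 932/1750 ≈ 0.53257.
Pooled p̂ = (251+932)/(505+1750) = 1183/2255 = 0.52461.
SE = √(p̂(1−p̂)(1/n₁+1/n₂)) = √(0.52461·0.47539·0.00255163) = √(0.000636361) = 0.02523.
z = (0.49703 − 0.53257)/0.02523 = -0.03554/0.02523 = -1.409.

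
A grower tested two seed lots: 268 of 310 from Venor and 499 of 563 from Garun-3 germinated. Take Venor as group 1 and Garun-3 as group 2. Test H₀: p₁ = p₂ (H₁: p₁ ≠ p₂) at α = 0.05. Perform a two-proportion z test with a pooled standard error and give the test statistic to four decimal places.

p̂₁ = 268/310 ≈ 0.864516, p̂₂ = 499/563 ≈ 0.886323.
Pooled p̂ = (268+499)/(310+563) = 767/873 = 0.878580.
SE = √(0.106677 × 0.00500201) = 0.023100.
z = (0.864516 − 0.886323)/0.023100 = -0.021807/0.023100 = -0.9440.
p-value = 2·P(Z > 0.944) ≈ 0.3451, so at α = 0.05 we fail to reject H₀.

z = -0.9440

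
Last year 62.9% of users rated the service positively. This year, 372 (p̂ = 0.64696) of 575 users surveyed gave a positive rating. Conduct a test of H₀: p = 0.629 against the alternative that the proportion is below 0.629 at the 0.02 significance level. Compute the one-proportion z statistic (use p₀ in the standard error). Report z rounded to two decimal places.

p̂ = 372/575 = 0.64696.
Standard error under H₀: √(0.629×0.371/575) = 0.02015.
z = (0.64696 − 0.629)/0.02015 = 0.01796/0.02015 = 0.89.
p-value = P(Z < 0.891) ≈ 0.8136. With α = 0.02, fail to reject H₀.

z = 0.89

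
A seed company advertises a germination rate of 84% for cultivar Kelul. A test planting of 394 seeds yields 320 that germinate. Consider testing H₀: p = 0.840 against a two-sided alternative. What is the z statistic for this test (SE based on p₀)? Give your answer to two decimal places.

z = -1.51

p̂ = 320/394 = 0.81218.
Standard error under H₀: √(0.84×0.16/394) = 0.01847.
z = (0.81218 − 0.84)/0.01847 = -0.02782/0.01847 = -1.51.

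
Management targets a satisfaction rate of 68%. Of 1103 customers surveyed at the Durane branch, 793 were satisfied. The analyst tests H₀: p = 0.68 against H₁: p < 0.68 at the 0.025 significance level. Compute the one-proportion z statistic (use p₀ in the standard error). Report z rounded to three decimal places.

z = 2.773

p̂ = 793/1103 = 0.718948.
SE = √(p₀(1−p₀)/n) = √(0.2176/1103) = 0.014046.
z = (0.718948 − 0.68)/0.014046 = 0.038948/0.014046 = 2.773.
p-value = P(Z < 2.773) ≈ 0.9972. With α = 0.025, fail to reject H₀.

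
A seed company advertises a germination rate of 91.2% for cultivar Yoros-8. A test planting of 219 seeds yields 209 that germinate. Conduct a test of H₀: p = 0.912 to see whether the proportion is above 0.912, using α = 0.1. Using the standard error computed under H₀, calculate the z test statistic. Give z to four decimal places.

p̂ = 209/219 ≈ 0.9543379.
SE = √(p₀(1−p₀)/n) = √(0.080256/219) = 0.0191433.
z = (0.9543379 − 0.912)/0.0191433 = 0.0423379/0.0191433 = 2.2116.
p-value = P(Z > 2.212) ≈ 0.0135, so at α = 0.1 we reject H₀.

z = 2.2116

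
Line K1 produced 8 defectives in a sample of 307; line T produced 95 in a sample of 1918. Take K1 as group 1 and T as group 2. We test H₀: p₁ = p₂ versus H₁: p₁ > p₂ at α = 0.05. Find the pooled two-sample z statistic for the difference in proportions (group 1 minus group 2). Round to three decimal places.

z = -1.817

p̂₁ = 8/307 = 0.02606, p̂₂ = 95/1918 = 0.04953.
Pooled p̂ = (8+95)/(307+1918) = 103/2225 = 0.04629.
SE = √(0.0441492 × 0.00377871) = 0.01292.
z = (0.02606 − 0.04953)/0.01292 = -0.02347/0.01292 = -1.817.
p-value = P(Z > -1.817) ≈ 0.9654; since p > α = 0.05, fail to reject H₀.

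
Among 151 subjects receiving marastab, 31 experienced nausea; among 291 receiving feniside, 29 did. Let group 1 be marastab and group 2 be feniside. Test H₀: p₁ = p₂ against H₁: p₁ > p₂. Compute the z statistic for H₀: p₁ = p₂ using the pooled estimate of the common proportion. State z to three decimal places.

p̂₁ = 31/151 ≈ 0.20530, p̂₂ = 29/291 ≈ 0.09966.
Pooled p̂ = (31+29)/(151+291) = 60/442 = 0.13575.
SE = √(p̂(1−p̂)(1/n₁+1/n₂)) = √(0.13575·0.86425·0.0100589) = √(0.00118011) = 0.03435.
z = (0.20530 − 0.09966)/0.03435 = 0.10564/0.03435 = 3.075.
p-value = P(Z > 3.075) ≈ 0.0011.

z = 3.075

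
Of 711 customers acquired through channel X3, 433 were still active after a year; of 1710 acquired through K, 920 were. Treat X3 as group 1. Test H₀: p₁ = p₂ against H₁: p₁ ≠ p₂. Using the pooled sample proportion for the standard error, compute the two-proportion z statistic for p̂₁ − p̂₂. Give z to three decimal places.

z = 3.204

p̂₁ = 433/711 ≈ 0.60900, p̂₂ = 920/1710 ≈ 0.53801.
Pooled p̂ = (433+920)/(711+1710) = 1353/2421 = 0.55886.
SE = √(p̂(1−p̂)(1/n₁+1/n₂)) = √(0.55886·0.44114·0.00199127) = √(0.000490918) = 0.02216.
z = (0.60900 − 0.53801)/0.02216 = 0.07099/0.02216 = 3.204.
Two-sided p-value ≈ 2·Φ(−3.204) = 0.0014.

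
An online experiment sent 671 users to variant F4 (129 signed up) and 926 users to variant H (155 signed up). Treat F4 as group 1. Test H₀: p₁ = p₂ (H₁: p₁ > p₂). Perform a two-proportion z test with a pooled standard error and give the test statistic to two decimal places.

p̂₁ = 129/671 = 0.1923, p̂₂ = 155/926 = 0.1674.
Pooled p̂ = (129+155)/(671+926) = 284/1597 = 0.1778.
SE = √(0.146209 × 0.00257023) = 0.0194.
z = (0.1923 − 0.1674)/0.0194 = 0.0249/0.0194 = 1.28.

z = 1.28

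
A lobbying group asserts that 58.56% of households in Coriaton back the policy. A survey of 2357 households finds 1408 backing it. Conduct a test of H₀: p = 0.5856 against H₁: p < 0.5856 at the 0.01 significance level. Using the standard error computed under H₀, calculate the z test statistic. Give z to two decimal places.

z = 1.16

p̂ = 1408/2357 ≈ 0.59737.
Under H₀, SE = √(0.5856·0.4144/2357) = √(0.000102958) = 0.01015.
z = (0.59737 − 0.5856)/0.01015 = 0.01177/0.01015 = 1.16.
p-value = P(Z < 1.160) ≈ 0.8770; since p > α = 0.01, fail to reject H₀.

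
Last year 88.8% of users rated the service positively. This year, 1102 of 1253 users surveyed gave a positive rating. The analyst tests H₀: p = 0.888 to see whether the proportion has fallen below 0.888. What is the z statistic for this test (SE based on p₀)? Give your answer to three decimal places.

z = -0.955

p̂ = 1102/1253 ≈ 0.87949.
Under H₀, SE = √(0.888·0.112/1253) = √(7.93743e-05) = 0.00891.
z = (0.87949 − 0.888)/0.00891 = -0.00851/0.00891 = -0.955.
p-value = P(Z < -0.955) ≈ 0.1697.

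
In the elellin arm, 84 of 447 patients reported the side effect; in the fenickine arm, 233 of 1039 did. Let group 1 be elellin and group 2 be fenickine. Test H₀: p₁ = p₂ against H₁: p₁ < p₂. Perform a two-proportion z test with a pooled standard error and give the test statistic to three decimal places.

z = -1.568

p̂₁ = 84/447 = 0.18792, p̂₂ = 233/1039 = 0.22425.
Pooled p̂ = (84+233)/(447+1039) = 317/1486 = 0.21332.
SE = √(0.167817 × 0.0031996) = 0.02317.
z = (0.18792 − 0.22425)/0.02317 = -0.03633/0.02317 = -1.568.
p-value = P(Z < -1.568) ≈ 0.0584.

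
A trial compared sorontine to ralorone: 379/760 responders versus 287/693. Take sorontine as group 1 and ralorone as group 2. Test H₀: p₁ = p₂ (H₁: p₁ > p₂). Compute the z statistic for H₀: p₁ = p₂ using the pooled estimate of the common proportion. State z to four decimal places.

p̂₁ = 379/760 = 0.498684, p̂₂ = 287/693 = 0.414141.
Pooled p̂ = (379+287)/(760+693) = 666/1453 = 0.458362.
SE = √(0.248266 × 0.00275879) = 0.026171.
z = (0.498684 − 0.414141)/0.026171 = 0.084543/0.026171 = 3.2304.
p-value = P(Z > 3.230) ≈ 0.0006.

z = 3.2304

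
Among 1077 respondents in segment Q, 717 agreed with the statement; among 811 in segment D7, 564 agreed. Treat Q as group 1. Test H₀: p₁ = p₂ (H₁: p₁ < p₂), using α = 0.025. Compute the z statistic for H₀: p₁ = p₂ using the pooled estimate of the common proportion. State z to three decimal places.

z = -1.368

p̂₁ = 717/1077 = 0.66574, p̂₂ = 564/811 = 0.69544.
Pooled p̂ = (717+564)/(1077+811) = 1281/1888 = 0.67850.
SE = √(p̂(1−p̂)(1/n₁+1/n₂)) = √(0.67850·0.32150·0.00216155) = √(0.000471519) = 0.02171.
z = (0.66574 − 0.69544)/0.02171 = -0.02970/0.02171 = -1.368.
p-value = P(Z < -1.368) ≈ 0.0857; since p > α = 0.025, fail to reject H₀.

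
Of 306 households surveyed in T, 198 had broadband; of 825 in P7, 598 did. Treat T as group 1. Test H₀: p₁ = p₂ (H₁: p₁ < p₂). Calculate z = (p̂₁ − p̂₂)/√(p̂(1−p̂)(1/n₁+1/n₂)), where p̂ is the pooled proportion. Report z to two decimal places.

z = -2.55

p̂₁ = 198/306 = 0.64706, p̂₂ = 598/825 = 0.72485.
Pooled p̂ = (198+598)/(306+825) = 796/1131 = 0.70380.
SE = √(p̂(1−p̂)(1/n₁+1/n₂)) = √(0.70380·0.29620·0.0044801) = √(0.000933942) = 0.03056.
z = (0.64706 − 0.72485)/0.03056 = -0.07779/0.03056 = -2.55.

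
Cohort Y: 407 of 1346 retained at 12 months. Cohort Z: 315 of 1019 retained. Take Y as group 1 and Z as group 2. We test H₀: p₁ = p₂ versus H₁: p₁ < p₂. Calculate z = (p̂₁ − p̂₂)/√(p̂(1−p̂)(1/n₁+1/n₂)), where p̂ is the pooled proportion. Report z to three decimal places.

z = -0.353

p̂₁ = 407/1346 ≈ 0.30238, p̂₂ = 315/1019 ≈ 0.30913.
Pooled p̂ = (407+315)/(1346+1019) = 722/2365 = 0.30529.
SE = √(0.212086 × 0.0017243) = 0.01912.
z = (0.30238 − 0.30913)/0.01912 = -0.00675/0.01912 = -0.353.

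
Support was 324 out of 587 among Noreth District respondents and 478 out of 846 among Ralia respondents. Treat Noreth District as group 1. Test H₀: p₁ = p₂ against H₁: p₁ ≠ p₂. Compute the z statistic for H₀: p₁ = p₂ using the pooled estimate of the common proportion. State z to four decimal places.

z = -0.4895

p̂₁ = 324/587 = 0.551959, p̂₂ = 478/846 = 0.565012.
Pooled p̂ = (324+478)/(587+846) = 802/1433 = 0.559665.
SE = √(p̂(1−p̂)(1/n₁+1/n₂)) = √(0.559665·0.440335·0.00288561) = √(0.00071113) = 0.026667.
z = (0.551959 − 0.565012)/0.026667 = -0.013053/0.026667 = -0.4895.
p-value = 2·P(Z > 0.489) ≈ 0.6245.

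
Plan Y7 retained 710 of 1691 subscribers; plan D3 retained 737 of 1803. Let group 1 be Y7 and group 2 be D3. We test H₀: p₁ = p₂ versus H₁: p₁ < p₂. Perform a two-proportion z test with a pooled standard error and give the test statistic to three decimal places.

z = 0.666

p̂₁ = 710/1691 ≈ 0.41987, p̂₂ = 737/1803 ≈ 0.40876.
Pooled p̂ = (710+737)/(1691+1803) = 1447/3494 = 0.41414.
SE = √(0.242628 × 0.001146) = 0.01667.
z = (0.41987 − 0.40876)/0.01667 = 0.01111/0.01667 = 0.666.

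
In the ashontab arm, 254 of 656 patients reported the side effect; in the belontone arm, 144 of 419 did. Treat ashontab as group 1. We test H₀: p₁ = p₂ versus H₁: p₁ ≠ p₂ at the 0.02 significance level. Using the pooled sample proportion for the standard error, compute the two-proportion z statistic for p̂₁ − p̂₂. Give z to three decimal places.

p̂₁ = 254/656 ≈ 0.38720, p̂₂ = 144/419 ≈ 0.34368.
Pooled p̂ = (254+144)/(656+419) = 398/1075 = 0.37023.
SE = √(p̂(1−p̂)(1/n₁+1/n₂)) = √(0.37023·0.62977·0.00391103) = √(0.000911896) = 0.03020.
z = (0.38720 − 0.34368)/0.03020 = 0.04352/0.03020 = 1.441.
Two-sided p-value ≈ 2·Φ(−1.441) = 0.1495. With α = 0.02, fail to reject H₀.

z = 1.441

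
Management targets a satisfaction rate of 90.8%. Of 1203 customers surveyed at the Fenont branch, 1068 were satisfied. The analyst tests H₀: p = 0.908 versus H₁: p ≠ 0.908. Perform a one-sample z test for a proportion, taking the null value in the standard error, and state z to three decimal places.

z = -2.426

p̂ = 1068/1203 = 0.887781.
Standard error under H₀: √(0.908×0.092/1203) = 0.008333.
z = (0.887781 − 0.908)/0.008333 = -0.020219/0.008333 = -2.426.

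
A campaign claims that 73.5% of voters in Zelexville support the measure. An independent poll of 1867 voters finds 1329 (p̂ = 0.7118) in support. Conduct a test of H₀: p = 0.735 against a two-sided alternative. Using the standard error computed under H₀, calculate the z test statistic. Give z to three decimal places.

p̂ = 1329/1867 = 0.71184.
Under H₀, SE = √(0.735·0.265/1867) = √(0.000104325) = 0.01021.
z = (0.71184 − 0.735)/0.01021 = -0.02316/0.01021 = -2.268.

z = -2.268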